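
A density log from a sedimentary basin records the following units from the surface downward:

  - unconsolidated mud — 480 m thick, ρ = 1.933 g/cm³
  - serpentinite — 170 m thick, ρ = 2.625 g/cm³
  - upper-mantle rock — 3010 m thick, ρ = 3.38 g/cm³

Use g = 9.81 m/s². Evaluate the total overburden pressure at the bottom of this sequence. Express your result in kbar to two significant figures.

1.1 kbar

unconsolidated mud: 1933 kg/m³ × 9.81 m/s² × 480 m = 9.102×10^6 Pa = 0.09102 kbar
serpentinite: 2625 kg/m³ × 9.81 m/s² × 170 m = 4.378×10^6 Pa = 0.04378 kbar
upper-mantle rock: 3380 kg/m³ × 9.81 m/s² × 3010 m = 9.980×10^7 Pa = 0.9980 kbar
Total = 0.09102 + 0.04378 + 0.9980 = 1.1328 kbar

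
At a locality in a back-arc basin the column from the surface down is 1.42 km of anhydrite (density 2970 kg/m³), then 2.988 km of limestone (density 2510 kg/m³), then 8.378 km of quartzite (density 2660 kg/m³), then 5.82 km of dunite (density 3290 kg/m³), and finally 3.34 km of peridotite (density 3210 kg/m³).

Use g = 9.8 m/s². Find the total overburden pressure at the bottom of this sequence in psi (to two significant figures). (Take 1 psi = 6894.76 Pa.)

anhydrite: 2970 kg/m³ × 9.8 m/s² × 1420 m = 4.133×10^7 Pa = 5994 psi
limestone: 2510 kg/m³ × 9.8 m/s² × 2988 m = 7.350×10^7 Pa = 10660 psi
quartzite: 2660 kg/m³ × 9.8 m/s² × 8378 m = 2.184×10^8 Pa = 31676 psi
dunite: 3290 kg/m³ × 9.8 m/s² × 5820 m = 1.876×10^8 Pa = 27216 psi
peridotite: 3210 kg/m³ × 9.8 m/s² × 3340 m = 1.051×10^8 Pa = 15239 psi
Total = 5994 + 10660 + 31676 + 27216 + 15239 = 90786 psi

91000 psi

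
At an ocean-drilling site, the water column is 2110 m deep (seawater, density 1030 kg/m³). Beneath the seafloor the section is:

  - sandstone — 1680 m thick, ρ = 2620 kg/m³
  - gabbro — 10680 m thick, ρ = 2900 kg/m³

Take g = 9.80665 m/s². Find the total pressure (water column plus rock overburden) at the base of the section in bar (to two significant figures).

seawater: 1030 kg/m³ × 9.80665 m/s² × 2110 m = 2.131×10^7 Pa = 213.1 bar
sandstone: 2620 kg/m³ × 9.80665 m/s² × 1680 m = 4.316×10^7 Pa = 431.6 bar
gabbro: 2900 kg/m³ × 9.80665 m/s² × 10680 m = 3.037×10^8 Pa = 3037 bar
Total = 213.1 + 431.6 + 3037 = 3682.1 bar

3700 bar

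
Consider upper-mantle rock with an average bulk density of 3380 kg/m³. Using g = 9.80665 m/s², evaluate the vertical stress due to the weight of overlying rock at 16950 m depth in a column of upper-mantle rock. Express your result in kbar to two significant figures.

upper-mantle rock: 3380 kg/m³ × 9.80665 m/s² × 16950 m = 5.618×10^8 Pa = 5.618 kbar

5.6 kbar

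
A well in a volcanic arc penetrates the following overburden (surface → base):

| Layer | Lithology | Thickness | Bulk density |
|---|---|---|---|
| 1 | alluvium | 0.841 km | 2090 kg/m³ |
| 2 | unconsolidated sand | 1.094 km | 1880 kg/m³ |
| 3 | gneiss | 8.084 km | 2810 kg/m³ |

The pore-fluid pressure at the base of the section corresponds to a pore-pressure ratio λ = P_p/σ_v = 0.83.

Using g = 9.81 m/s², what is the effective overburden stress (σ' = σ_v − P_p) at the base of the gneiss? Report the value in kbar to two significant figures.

0.44 kbar

Overburden (lithostatic) stress σ_v:
alluvium: 2090 kg/m³ × 9.81 m/s² × 841 m = 1.724×10^7 Pa = 17.24 MPa
unconsolidated sand: 1880 kg/m³ × 9.81 m/s² × 1094 m = 2.018×10^7 Pa = 20.18 MPa
gneiss: 2810 kg/m³ × 9.81 m/s² × 8084 m = 2.228×10^8 Pa = 222.8 MPa
Total = 17.24 + 20.18 + 222.8 = 260.26 MPa
Pore pressure P_p = λ·σ_v = 0.83 × 260.3 MPa = 216.0 MPa
Effective stress σ' = σ_v − P_p = 260.3 − 216.0 = 44.245 MPa = 0.44245 kbar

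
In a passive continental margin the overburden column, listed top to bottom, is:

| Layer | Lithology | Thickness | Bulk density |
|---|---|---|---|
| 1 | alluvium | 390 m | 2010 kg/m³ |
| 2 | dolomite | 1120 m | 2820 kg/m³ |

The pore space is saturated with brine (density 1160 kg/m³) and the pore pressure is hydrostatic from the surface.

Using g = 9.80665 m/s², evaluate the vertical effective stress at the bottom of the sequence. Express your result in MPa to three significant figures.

21.5 MPa

Overburden (lithostatic) stress σ_v:
alluvium: 2010 kg/m³ × 9.80665 m/s² × 390 m = 7.687×10^6 Pa = 7.687 MPa
dolomite: 2820 kg/m³ × 9.80665 m/s² × 1120 m = 3.097×10^7 Pa = 30.97 MPa
Total = 7.687 + 30.97 = 38.661 MPa
Pore pressure P_p = 1160 kg/m³ × 9.80665 m/s² × 1510 m = 1.718×10^7 Pa = 17.18 MPa
Effective stress σ' = σ_v − P_p = 38.66 − 17.18 = 21.483 MPa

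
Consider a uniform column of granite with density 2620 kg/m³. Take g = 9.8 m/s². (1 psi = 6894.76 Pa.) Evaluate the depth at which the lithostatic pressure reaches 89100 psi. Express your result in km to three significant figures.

h = P/(ρg) = 89100 psi / (2620 kg/m³ × 9.8 m/s²) = 6.143×10^8 Pa / 25676 Pa/m = 23926 m
= 23.926 km

23.9 km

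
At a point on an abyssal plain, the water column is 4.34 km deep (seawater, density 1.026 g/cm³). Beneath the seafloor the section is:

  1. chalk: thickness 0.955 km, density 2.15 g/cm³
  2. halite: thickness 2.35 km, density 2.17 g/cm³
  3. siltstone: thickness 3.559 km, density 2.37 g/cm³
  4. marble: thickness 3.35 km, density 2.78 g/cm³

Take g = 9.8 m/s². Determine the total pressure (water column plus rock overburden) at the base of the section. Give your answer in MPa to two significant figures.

seawater: 1026 kg/m³ × 9.8 m/s² × 4340 m = 4.364×10^7 Pa = 43.64 MPa
chalk: 2150 kg/m³ × 9.8 m/s² × 955 m = 2.012×10^7 Pa = 20.12 MPa
halite: 2170 kg/m³ × 9.8 m/s² × 2350 m = 4.998×10^7 Pa = 49.98 MPa
siltstone: 2370 kg/m³ × 9.8 m/s² × 3559 m = 8.266×10^7 Pa = 82.66 MPa
marble: 2780 kg/m³ × 9.8 m/s² × 3350 m = 9.127×10^7 Pa = 91.27 MPa
Total = 43.64 + 20.12 + 49.98 + 82.66 + 91.27 = 287.66 MPa

290 MPa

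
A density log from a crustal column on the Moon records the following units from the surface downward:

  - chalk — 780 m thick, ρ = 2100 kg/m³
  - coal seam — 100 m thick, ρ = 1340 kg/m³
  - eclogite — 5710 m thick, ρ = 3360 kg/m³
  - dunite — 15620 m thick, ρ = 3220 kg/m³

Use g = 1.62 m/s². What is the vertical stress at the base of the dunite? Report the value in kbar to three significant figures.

1.15 kbar

chalk: 2100 kg/m³ × 1.62 m/s² × 780 m = 2.654×10^6 Pa = 0.02654 kbar
coal seam: 1340 kg/m³ × 1.62 m/s² × 100 m = 2.171×10^5 Pa = 2.171×10^-3 kbar
eclogite: 3360 kg/m³ × 1.62 m/s² × 5710 m = 3.108×10^7 Pa = 0.3108 kbar
dunite: 3220 kg/m³ × 1.62 m/s² × 15620 m = 8.148×10^7 Pa = 0.8148 kbar
Total = 0.02654 + 2.171×10^-3 + 0.3108 + 0.8148 = 1.1543 kbar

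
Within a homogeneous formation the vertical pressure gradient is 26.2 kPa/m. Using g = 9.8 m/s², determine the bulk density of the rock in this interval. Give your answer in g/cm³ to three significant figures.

2.67 g/cm³

ρ = (dP/dz)/g = 26.2 kPa/m / 9.8 m/s² = 26200 Pa/m / 9.8 m/s² = 2673.5 kg/m³
= 2.673 g/cm³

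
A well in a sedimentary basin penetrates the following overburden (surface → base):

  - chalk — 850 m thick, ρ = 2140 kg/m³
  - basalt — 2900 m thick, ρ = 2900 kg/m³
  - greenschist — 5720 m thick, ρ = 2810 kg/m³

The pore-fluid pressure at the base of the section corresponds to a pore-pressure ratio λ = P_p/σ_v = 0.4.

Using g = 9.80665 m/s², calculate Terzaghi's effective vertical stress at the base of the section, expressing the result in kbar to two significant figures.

Overburden (lithostatic) stress σ_v:
chalk: 2140 kg/m³ × 9.80665 m/s² × 850 m = 1.784×10^7 Pa = 17.84 MPa
basalt: 2900 kg/m³ × 9.80665 m/s² × 2900 m = 8.247×10^7 Pa = 82.47 MPa
greenschist: 2810 kg/m³ × 9.80665 m/s² × 5720 m = 1.576×10^8 Pa = 157.6 MPa
Total = 17.84 + 82.47 + 157.6 = 257.94 MPa
Pore pressure P_p = λ·σ_v = 0.4 × 257.9 MPa = 103.2 MPa
Effective stress σ' = σ_v − P_p = 257.9 − 103.2 = 154.76 MPa = 1.5476 kbar

1.5 kbar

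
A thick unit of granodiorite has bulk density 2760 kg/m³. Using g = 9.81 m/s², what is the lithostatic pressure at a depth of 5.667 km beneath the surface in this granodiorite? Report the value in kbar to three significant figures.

1.53 kbar

granodiorite: 2760 kg/m³ × 9.81 m/s² × 5667 m = 1.534×10^8 Pa = 1.534 kbar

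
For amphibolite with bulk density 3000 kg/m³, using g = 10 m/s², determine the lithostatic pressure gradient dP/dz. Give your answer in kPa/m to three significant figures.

dP/dz = ρg = 3000 kg/m³ × 10 m/s² = 30000 Pa/m
= 30000 Pa/m × (1 kPa/m / 1000.0 Pa/m) = 30.000 kPa/m

30.0 kPa/m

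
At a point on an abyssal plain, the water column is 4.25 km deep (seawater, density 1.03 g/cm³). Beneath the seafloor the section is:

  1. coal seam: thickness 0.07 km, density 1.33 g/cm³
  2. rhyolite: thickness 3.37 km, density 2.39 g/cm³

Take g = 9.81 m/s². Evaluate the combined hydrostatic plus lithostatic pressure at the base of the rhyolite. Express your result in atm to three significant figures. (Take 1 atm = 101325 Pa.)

1210 atm

seawater: 1030 kg/m³ × 9.81 m/s² × 4250 m = 4.294×10^7 Pa = 423.8 atm
coal seam: 1330 kg/m³ × 9.81 m/s² × 70 m = 9.133×10^5 Pa = 9.014 atm
rhyolite: 2390 kg/m³ × 9.81 m/s² × 3370 m = 7.901×10^7 Pa = 779.8 atm
Total = 423.8 + 9.014 + 779.8 = 1212.6 atm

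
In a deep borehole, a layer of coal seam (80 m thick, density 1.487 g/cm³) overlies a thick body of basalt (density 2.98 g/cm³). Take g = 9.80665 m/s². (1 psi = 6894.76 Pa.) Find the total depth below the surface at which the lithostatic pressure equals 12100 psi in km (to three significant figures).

2.89 km

Pressure at base of upper layers: 1487×9.80665×80 = 1.167×10^6 Pa = 169.2 psi
Remaining pressure to be supplied by basalt: 8.343×10^7 − 1.167×10^6 = 8.226×10^7 Pa
Additional depth in basalt = 8.226×10^7 Pa / (2980 kg/m³ × 9.80665 m/s²) = 2814.8 m
Total depth = 80 m + 2814.8 m = 2894.8 m
= 2.8948 km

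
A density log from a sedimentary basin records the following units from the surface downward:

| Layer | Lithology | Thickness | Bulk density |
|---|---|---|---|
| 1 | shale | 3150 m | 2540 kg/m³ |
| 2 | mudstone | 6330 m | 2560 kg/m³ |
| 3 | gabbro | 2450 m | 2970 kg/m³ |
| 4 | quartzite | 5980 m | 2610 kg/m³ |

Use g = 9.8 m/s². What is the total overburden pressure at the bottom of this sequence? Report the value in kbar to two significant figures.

4.6 kbar

shale: 2540 kg/m³ × 9.8 m/s² × 3150 m = 7.841×10^7 Pa = 0.7841 kbar
mudstone: 2560 kg/m³ × 9.8 m/s² × 6330 m = 1.588×10^8 Pa = 1.588 kbar
gabbro: 2970 kg/m³ × 9.8 m/s² × 2450 m = 7.131×10^7 Pa = 0.7131 kbar
quartzite: 2610 kg/m³ × 9.8 m/s² × 5980 m = 1.530×10^8 Pa = 1.530 kbar
Total = 0.7841 + 1.588 + 0.7131 + 1.530 = 4.6148 kbar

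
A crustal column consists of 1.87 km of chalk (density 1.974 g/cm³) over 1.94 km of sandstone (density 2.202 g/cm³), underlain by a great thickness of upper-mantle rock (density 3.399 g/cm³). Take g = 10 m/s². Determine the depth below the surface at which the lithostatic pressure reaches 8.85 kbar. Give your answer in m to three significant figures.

Pressure at base of upper layers: 1974×10×1870 + 2202×10×1940 = 7.963×10^7 Pa = 0.7963 kbar
Remaining pressure to be supplied by upper-mantle rock: 8.850×10^8 − 7.963×10^7 = 8.054×10^8 Pa
Additional depth in upper-mantle rock = 8.054×10^8 Pa / (3399 kg/m³ × 10 m/s²) = 23694 m
Total depth = 3810 m + 23694 m = 27504 m

27500 m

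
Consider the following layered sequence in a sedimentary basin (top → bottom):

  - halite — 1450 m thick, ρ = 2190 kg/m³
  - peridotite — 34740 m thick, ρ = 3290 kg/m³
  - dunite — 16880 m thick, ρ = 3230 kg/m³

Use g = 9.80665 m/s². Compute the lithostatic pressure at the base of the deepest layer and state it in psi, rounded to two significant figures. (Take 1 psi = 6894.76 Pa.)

halite: 2190 kg/m³ × 9.80665 m/s² × 1450 m = 3.114×10^7 Pa = 4517 psi
peridotite: 3290 kg/m³ × 9.80665 m/s² × 34740 m = 1.121×10^9 Pa = 1.626×10^5 psi
dunite: 3230 kg/m³ × 9.80665 m/s² × 16880 m = 5.347×10^8 Pa = 77549 psi
Total = 4517 + 1.626×10^5 + 77549 = 2.4463×10^5 psi

240000 psi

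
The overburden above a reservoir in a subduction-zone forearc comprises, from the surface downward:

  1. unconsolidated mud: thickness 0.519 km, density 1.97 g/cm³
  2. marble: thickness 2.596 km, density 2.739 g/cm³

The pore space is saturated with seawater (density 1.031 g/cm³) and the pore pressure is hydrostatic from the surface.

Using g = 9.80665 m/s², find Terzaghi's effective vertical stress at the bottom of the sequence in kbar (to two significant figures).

0.48 kbar

Overburden (lithostatic) stress σ_v:
unconsolidated mud: 1970 kg/m³ × 9.80665 m/s² × 519 m = 1.003×10^7 Pa = 10.03 MPa
marble: 2739 kg/m³ × 9.80665 m/s² × 2596 m = 6.973×10^7 Pa = 69.73 MPa
Total = 10.03 + 69.73 = 79.756 MPa
Pore pressure P_p = 1031 kg/m³ × 9.80665 m/s² × 3115 m = 3.149×10^7 Pa = 31.49 MPa
Effective stress σ' = σ_v − P_p = 79.76 − 31.49 = 48.262 MPa = 0.48262 kbar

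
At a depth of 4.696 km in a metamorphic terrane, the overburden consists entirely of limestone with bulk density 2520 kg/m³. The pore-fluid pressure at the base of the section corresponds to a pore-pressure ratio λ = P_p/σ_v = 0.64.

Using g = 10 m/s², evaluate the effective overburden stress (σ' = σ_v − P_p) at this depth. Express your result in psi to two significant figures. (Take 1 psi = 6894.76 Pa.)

6200 psi

Overburden (lithostatic) stress σ_v:
limestone: 2520 kg/m³ × 10 m/s² × 4696 m = 1.183×10^8 Pa = 118.3 MPa
Pore pressure P_p = λ·σ_v = 0.64 × 118.3 MPa = 75.74 MPa
Effective stress σ' = σ_v − P_p = 118.3 − 75.74 = 42.602 MPa = 6178.9 psi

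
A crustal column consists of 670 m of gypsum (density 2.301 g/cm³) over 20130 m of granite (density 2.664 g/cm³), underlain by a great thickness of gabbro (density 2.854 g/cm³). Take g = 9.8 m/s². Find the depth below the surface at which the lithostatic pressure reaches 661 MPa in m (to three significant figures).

25100 m

Pressure at base of upper layers: 2301×9.8×670 + 2664×9.8×20130 = 5.406×10^8 Pa = 540.6 MPa
Remaining pressure to be supplied by gabbro: 6.610×10^8 − 5.406×10^8 = 1.204×10^8 Pa
Additional depth in gabbro = 1.204×10^8 Pa / (2854 kg/m³ × 9.8 m/s²) = 4303.1 m
Total depth = 20800 m + 4303.1 m = 25103 m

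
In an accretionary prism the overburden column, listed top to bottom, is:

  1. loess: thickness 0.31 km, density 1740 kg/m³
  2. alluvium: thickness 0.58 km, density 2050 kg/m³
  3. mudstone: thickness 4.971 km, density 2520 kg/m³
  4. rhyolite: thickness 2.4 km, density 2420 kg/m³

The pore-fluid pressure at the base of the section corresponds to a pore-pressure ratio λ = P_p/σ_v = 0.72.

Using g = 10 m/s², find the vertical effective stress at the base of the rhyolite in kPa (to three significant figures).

56200 kPa

Overburden (lithostatic) stress σ_v:
loess: 1740 kg/m³ × 10 m/s² × 310 m = 5.394×10^6 Pa = 5.394 MPa
alluvium: 2050 kg/m³ × 10 m/s² × 580 m = 1.189×10^7 Pa = 11.89 MPa
mudstone: 2520 kg/m³ × 10 m/s² × 4971 m = 1.253×10^8 Pa = 125.3 MPa
rhyolite: 2420 kg/m³ × 10 m/s² × 2400 m = 5.808×10^7 Pa = 58.08 MPa
Total = 5.394 + 11.89 + 125.3 + 58.08 = 200.63 MPa
Pore pressure P_p = λ·σ_v = 0.72 × 200.6 MPa = 144.5 MPa
Effective stress σ' = σ_v − P_p = 200.6 − 144.5 = 56.177 MPa = 56177 kPa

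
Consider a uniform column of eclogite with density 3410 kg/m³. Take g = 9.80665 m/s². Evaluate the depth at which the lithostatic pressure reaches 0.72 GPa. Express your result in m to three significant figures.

21500 m

h = P/(ρg) = 0.72 GPa / (3410 kg/m³ × 9.80665 m/s²) = 7.200×10^8 Pa / 33441 Pa/m = 21531 m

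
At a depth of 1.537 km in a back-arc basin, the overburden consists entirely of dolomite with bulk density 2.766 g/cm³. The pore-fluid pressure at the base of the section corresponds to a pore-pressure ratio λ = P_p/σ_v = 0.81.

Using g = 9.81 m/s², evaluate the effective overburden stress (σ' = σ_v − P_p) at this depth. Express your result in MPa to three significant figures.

Overburden (lithostatic) stress σ_v:
dolomite: 2766 kg/m³ × 9.81 m/s² × 1537 m = 4.171×10^7 Pa = 41.71 MPa
Pore pressure P_p = λ·σ_v = 0.81 × 41.71 MPa = 33.78 MPa
Effective stress σ' = σ_v − P_p = 41.71 − 33.78 = 7.9241 MPa

7.92 MPa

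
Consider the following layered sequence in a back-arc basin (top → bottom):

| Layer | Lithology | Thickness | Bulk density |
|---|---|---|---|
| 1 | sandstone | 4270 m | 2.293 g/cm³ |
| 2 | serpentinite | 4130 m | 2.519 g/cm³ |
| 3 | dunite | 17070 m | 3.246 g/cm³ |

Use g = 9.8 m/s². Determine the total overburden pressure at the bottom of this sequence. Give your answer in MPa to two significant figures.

740 MPa

sandstone: 2293 kg/m³ × 9.8 m/s² × 4270 m = 9.595×10^7 Pa = 95.95 MPa
serpentinite: 2519 kg/m³ × 9.8 m/s² × 4130 m = 1.020×10^8 Pa = 102.0 MPa
dunite: 3246 kg/m³ × 9.8 m/s² × 17070 m = 5.430×10^8 Pa = 543.0 MPa
Total = 95.95 + 102.0 + 543.0 = 740.92 MPa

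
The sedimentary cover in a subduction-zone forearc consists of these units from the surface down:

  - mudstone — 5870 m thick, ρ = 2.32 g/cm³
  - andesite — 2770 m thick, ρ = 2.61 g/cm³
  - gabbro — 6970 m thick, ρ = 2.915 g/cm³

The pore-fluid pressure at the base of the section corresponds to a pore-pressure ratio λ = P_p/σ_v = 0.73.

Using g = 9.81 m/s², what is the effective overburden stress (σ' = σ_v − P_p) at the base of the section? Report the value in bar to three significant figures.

1090 bar

Overburden (lithostatic) stress σ_v:
mudstone: 2320 kg/m³ × 9.81 m/s² × 5870 m = 1.336×10^8 Pa = 133.6 MPa
andesite: 2610 kg/m³ × 9.81 m/s² × 2770 m = 7.092×10^7 Pa = 70.92 MPa
gabbro: 2915 kg/m³ × 9.81 m/s² × 6970 m = 1.993×10^8 Pa = 199.3 MPa
Total = 133.6 + 70.92 + 199.3 = 403.84 MPa
Pore pressure P_p = λ·σ_v = 0.73 × 403.8 MPa = 294.8 MPa
Effective stress σ' = σ_v − P_p = 403.8 − 294.8 = 109.04 MPa = 1090.4 bar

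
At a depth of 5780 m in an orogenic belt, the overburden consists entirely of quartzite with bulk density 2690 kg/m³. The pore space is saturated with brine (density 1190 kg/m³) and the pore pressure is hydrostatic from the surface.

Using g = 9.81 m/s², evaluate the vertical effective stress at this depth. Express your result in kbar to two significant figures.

0.85 kbar

Overburden (lithostatic) stress σ_v:
quartzite: 2690 kg/m³ × 9.81 m/s² × 5780 m = 1.525×10^8 Pa = 152.5 MPa
Pore pressure P_p = 1190 kg/m³ × 9.81 m/s² × 5780 m = 6.748×10^7 Pa = 67.48 MPa
Effective stress σ' = σ_v − P_p = 152.5 − 67.48 = 85.053 MPa = 0.85053 kbar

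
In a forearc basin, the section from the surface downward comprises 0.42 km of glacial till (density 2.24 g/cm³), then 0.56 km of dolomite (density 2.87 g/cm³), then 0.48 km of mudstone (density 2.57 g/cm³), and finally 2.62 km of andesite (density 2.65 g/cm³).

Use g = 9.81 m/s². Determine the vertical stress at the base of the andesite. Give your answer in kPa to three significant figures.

105000 kPa

glacial till: 2240 kg/m³ × 9.81 m/s² × 420 m = 9.229×10^6 Pa = 9229 kPa
dolomite: 2870 kg/m³ × 9.81 m/s² × 560 m = 1.577×10^7 Pa = 15767 kPa
mudstone: 2570 kg/m³ × 9.81 m/s² × 480 m = 1.210×10^7 Pa = 12102 kPa
andesite: 2650 kg/m³ × 9.81 m/s² × 2620 m = 6.811×10^7 Pa = 68111 kPa
Total = 9229 + 15767 + 12102 + 68111 = 1.0521×10^5 kPa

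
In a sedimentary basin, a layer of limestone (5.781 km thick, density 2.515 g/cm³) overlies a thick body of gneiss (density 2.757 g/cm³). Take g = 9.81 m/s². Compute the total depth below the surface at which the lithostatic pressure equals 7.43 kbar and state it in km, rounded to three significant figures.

Pressure at base of upper layers: 2515×9.81×5781 = 1.426×10^8 Pa = 1.426 kbar
Remaining pressure to be supplied by gneiss: 7.430×10^8 − 1.426×10^8 = 6.004×10^8 Pa
Additional depth in gneiss = 6.004×10^8 Pa / (2757 kg/m³ × 9.81 m/s²) = 22198 m
Total depth = 5781 m + 22198 m = 27979 m
= 27.979 km

28.0 km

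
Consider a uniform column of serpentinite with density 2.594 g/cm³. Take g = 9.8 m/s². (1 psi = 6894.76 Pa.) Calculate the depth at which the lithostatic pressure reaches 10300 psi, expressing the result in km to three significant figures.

h = P/(ρg) = 10300 psi / (2594 kg/m³ × 9.8 m/s²) = 7.102×10^7 Pa / 25421 Pa/m = 2793.6 m
= 2.7936 km

2.79 km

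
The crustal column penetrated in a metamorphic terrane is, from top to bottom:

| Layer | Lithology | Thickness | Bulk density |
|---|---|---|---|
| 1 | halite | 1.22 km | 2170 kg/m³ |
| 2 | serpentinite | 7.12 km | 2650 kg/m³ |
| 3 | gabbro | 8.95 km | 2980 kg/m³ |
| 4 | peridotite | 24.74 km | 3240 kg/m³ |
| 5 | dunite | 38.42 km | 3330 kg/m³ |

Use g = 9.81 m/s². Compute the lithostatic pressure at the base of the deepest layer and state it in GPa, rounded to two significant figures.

halite: 2170 kg/m³ × 9.81 m/s² × 1220 m = 2.597×10^7 Pa = 0.02597 GPa
serpentinite: 2650 kg/m³ × 9.81 m/s² × 7120 m = 1.851×10^8 Pa = 0.1851 GPa
gabbro: 2980 kg/m³ × 9.81 m/s² × 8950 m = 2.616×10^8 Pa = 0.2616 GPa
peridotite: 3240 kg/m³ × 9.81 m/s² × 24740 m = 7.863×10^8 Pa = 0.7863 GPa
dunite: 3330 kg/m³ × 9.81 m/s² × 38420 m = 1.255×10^9 Pa = 1.255 GPa
Total = 0.02597 + 0.1851 + 0.2616 + 0.7863 + 1.255 = 2.5141 GPa

2.5 GPa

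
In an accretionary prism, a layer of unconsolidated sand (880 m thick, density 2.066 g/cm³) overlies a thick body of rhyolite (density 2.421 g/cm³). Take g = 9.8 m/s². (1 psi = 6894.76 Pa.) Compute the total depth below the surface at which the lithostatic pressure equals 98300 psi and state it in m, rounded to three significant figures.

28700 m

Pressure at base of upper layers: 2066×9.8×880 = 1.782×10^7 Pa = 2584 psi
Remaining pressure to be supplied by rhyolite: 6.778×10^8 − 1.782×10^7 = 6.599×10^8 Pa
Additional depth in rhyolite = 6.599×10^8 Pa / (2421 kg/m³ × 9.8 m/s²) = 27815 m
Total depth = 880 m + 27815 m = 28695 m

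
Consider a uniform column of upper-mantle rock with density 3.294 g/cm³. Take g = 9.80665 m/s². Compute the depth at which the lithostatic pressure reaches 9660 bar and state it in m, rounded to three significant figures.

h = P/(ρg) = 9660 bar / (3294 kg/m³ × 9.80665 m/s²) = 9.660×10^8 Pa / 32303 Pa/m = 29904 m

29900 m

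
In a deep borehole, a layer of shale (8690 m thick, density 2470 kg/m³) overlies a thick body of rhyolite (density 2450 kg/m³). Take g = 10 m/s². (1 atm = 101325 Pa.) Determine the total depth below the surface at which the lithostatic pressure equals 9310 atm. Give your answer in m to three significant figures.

38400 m

Pressure at base of upper layers: 2470×10×8690 = 2.146×10^8 Pa = 2118 atm
Remaining pressure to be supplied by rhyolite: 9.433×10^8 − 2.146×10^8 = 7.287×10^8 Pa
Additional depth in rhyolite = 7.287×10^8 Pa / (2450 kg/m³ × 10 m/s²) = 29743 m
Total depth = 8690 m + 29743 m = 38433 m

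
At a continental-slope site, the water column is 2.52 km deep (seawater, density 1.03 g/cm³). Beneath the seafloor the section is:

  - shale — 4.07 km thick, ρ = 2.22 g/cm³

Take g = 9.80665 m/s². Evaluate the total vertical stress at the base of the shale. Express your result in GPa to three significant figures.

0.114 GPa

seawater: 1030 kg/m³ × 9.80665 m/s² × 2520 m = 2.545×10^7 Pa = 0.02545 GPa
shale: 2220 kg/m³ × 9.80665 m/s² × 4070 m = 8.861×10^7 Pa = 0.08861 GPa
Total = 0.02545 + 0.08861 = 0.11406 GPa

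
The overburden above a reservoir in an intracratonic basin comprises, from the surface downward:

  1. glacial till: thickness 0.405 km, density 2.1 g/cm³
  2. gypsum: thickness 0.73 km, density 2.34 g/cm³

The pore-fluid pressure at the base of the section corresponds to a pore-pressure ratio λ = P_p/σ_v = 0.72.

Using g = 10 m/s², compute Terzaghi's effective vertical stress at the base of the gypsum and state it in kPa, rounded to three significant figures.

7160 kPa

Overburden (lithostatic) stress σ_v:
glacial till: 2100 kg/m³ × 10 m/s² × 405 m = 8.505×10^6 Pa = 8.505 MPa
gypsum: 2340 kg/m³ × 10 m/s² × 730 m = 1.708×10^7 Pa = 17.08 MPa
Total = 8.505 + 17.08 = 25.587 MPa
Pore pressure P_p = λ·σ_v = 0.72 × 25.59 MPa = 18.42 MPa
Effective stress σ' = σ_v − P_p = 25.59 − 18.42 = 7.1644 MPa = 7164.4 kPa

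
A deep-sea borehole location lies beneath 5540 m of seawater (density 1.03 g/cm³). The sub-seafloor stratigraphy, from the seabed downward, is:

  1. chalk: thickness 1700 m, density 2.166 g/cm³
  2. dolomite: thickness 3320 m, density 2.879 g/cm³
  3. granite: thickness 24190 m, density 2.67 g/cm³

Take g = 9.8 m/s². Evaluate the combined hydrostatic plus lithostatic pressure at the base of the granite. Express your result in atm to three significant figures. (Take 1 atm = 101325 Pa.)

8080 atm

seawater: 1030 kg/m³ × 9.8 m/s² × 5540 m = 5.592×10^7 Pa = 551.9 atm
chalk: 2166 kg/m³ × 9.8 m/s² × 1700 m = 3.609×10^7 Pa = 356.1 atm
dolomite: 2879 kg/m³ × 9.8 m/s² × 3320 m = 9.367×10^7 Pa = 924.5 atm
granite: 2670 kg/m³ × 9.8 m/s² × 24190 m = 6.330×10^8 Pa = 6247 atm
Total = 551.9 + 356.1 + 924.5 + 6247 = 8079.3 atm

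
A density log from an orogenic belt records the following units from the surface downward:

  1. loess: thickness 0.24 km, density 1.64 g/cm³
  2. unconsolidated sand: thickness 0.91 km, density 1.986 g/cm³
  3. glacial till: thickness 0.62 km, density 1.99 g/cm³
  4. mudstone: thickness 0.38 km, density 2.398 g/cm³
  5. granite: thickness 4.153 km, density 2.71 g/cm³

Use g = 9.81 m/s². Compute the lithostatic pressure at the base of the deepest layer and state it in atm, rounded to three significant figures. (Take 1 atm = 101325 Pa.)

1510 atm

loess: 1640 kg/m³ × 9.81 m/s² × 240 m = 3.861×10^6 Pa = 38.11 atm
unconsolidated sand: 1986 kg/m³ × 9.81 m/s² × 910 m = 1.773×10^7 Pa = 175.0 atm
glacial till: 1990 kg/m³ × 9.81 m/s² × 620 m = 1.210×10^7 Pa = 119.5 atm
mudstone: 2398 kg/m³ × 9.81 m/s² × 380 m = 8.939×10^6 Pa = 88.22 atm
granite: 2710 kg/m³ × 9.81 m/s² × 4153 m = 1.104×10^8 Pa = 1090 atm
Total = 38.11 + 175.0 + 119.5 + 88.22 + 1090 = 1510.4 atm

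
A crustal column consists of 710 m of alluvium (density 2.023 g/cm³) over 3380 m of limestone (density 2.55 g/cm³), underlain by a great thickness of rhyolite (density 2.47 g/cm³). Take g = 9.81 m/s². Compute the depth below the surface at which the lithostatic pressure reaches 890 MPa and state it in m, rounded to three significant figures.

Pressure at base of upper layers: 2023×9.81×710 + 2550×9.81×3380 = 9.864×10^7 Pa = 98.64 MPa
Remaining pressure to be supplied by rhyolite: 8.900×10^8 − 9.864×10^7 = 7.914×10^8 Pa
Additional depth in rhyolite = 7.914×10^8 Pa / (2470 kg/m³ × 9.81 m/s²) = 32659 m
Total depth = 4090 m + 32659 m = 36749 m

36700 m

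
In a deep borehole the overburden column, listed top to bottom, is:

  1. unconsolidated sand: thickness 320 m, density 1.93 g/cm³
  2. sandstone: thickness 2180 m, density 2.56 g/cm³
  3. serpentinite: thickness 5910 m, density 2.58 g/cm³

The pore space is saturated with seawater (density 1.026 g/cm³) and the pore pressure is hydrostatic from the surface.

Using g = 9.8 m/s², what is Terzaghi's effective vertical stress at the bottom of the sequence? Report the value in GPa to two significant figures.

Overburden (lithostatic) stress σ_v:
unconsolidated sand: 1930 kg/m³ × 9.8 m/s² × 320 m = 6.052×10^6 Pa = 6.052 MPa
sandstone: 2560 kg/m³ × 9.8 m/s² × 2180 m = 5.469×10^7 Pa = 54.69 MPa
serpentinite: 2580 kg/m³ × 9.8 m/s² × 5910 m = 1.494×10^8 Pa = 149.4 MPa
Total = 6.052 + 54.69 + 149.4 = 210.17 MPa
Pore pressure P_p = 1026 kg/m³ × 9.8 m/s² × 8410 m = 8.456×10^7 Pa = 84.56 MPa
Effective stress σ' = σ_v − P_p = 210.2 − 84.56 = 125.61 MPa = 0.12561 GPa

0.13 GPa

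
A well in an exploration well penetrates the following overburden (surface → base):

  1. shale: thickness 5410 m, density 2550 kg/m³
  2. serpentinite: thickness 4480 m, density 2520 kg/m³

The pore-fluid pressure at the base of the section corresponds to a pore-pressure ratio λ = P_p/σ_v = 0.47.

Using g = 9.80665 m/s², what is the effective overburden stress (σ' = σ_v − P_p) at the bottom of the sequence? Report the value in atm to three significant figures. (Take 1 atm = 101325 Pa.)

1290 atm

Overburden (lithostatic) stress σ_v:
shale: 2550 kg/m³ × 9.80665 m/s² × 5410 m = 1.353×10^8 Pa = 135.3 MPa
serpentinite: 2520 kg/m³ × 9.80665 m/s² × 4480 m = 1.107×10^8 Pa = 110.7 MPa
Total = 135.3 + 110.7 = 246.00 MPa
Pore pressure P_p = λ·σ_v = 0.47 × 246.0 MPa = 115.6 MPa
Effective stress σ' = σ_v − P_p = 246.0 − 115.6 = 130.38 MPa = 1286.8 atm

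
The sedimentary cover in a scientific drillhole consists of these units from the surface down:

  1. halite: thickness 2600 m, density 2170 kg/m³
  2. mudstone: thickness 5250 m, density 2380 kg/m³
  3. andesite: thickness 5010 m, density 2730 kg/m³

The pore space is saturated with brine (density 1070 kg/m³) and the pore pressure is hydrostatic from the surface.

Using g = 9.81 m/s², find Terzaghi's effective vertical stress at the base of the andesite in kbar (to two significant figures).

Overburden (lithostatic) stress σ_v:
halite: 2170 kg/m³ × 9.81 m/s² × 2600 m = 5.535×10^7 Pa = 55.35 MPa
mudstone: 2380 kg/m³ × 9.81 m/s² × 5250 m = 1.226×10^8 Pa = 122.6 MPa
andesite: 2730 kg/m³ × 9.81 m/s² × 5010 m = 1.342×10^8 Pa = 134.2 MPa
Total = 55.35 + 122.6 + 134.2 = 312.10 MPa
Pore pressure P_p = 1070 kg/m³ × 9.81 m/s² × 12860 m = 1.350×10^8 Pa = 135.0 MPa
Effective stress σ' = σ_v − P_p = 312.1 − 135.0 = 177.11 MPa = 1.7711 kbar

1.8 kbar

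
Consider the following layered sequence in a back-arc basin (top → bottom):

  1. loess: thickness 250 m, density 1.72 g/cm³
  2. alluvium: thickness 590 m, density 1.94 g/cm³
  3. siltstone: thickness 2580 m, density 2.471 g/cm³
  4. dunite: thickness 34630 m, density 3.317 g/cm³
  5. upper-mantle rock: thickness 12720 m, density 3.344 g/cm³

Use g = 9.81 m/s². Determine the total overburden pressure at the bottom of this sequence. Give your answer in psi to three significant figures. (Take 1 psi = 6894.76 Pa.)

loess: 1720 kg/m³ × 9.81 m/s² × 250 m = 4.218×10^6 Pa = 611.8 psi
alluvium: 1940 kg/m³ × 9.81 m/s² × 590 m = 1.123×10^7 Pa = 1629 psi
siltstone: 2471 kg/m³ × 9.81 m/s² × 2580 m = 6.254×10^7 Pa = 9071 psi
dunite: 3317 kg/m³ × 9.81 m/s² × 34630 m = 1.127×10^9 Pa = 1.634×10^5 psi
upper-mantle rock: 3344 kg/m³ × 9.81 m/s² × 12720 m = 4.173×10^8 Pa = 60521 psi
Total = 611.8 + 1629 + 9071 + 1.634×10^5 + 60521 = 2.3527×10^5 psi

235000 psi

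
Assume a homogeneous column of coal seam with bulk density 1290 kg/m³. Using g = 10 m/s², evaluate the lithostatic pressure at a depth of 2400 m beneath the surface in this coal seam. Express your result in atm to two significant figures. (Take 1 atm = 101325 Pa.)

coal seam: 1290 kg/m³ × 10 m/s² × 2400 m = 3.096×10^7 Pa = 305.6 atm

310 atm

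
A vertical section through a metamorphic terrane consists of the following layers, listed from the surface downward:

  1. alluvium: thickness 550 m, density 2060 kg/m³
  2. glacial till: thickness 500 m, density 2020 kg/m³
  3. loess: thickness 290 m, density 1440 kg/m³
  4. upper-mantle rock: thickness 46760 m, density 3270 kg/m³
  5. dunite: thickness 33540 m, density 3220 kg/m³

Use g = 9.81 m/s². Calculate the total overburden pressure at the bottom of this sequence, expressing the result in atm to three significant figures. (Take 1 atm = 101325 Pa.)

25500 atm

alluvium: 2060 kg/m³ × 9.81 m/s² × 550 m = 1.111×10^7 Pa = 109.7 atm
glacial till: 2020 kg/m³ × 9.81 m/s² × 500 m = 9.908×10^6 Pa = 97.79 atm
loess: 1440 kg/m³ × 9.81 m/s² × 290 m = 4.097×10^6 Pa = 40.43 atm
upper-mantle rock: 3270 kg/m³ × 9.81 m/s² × 46760 m = 1.500×10^9 Pa = 14804 atm
dunite: 3220 kg/m³ × 9.81 m/s² × 33540 m = 1.059×10^9 Pa = 10456 atm
Total = 109.7 + 97.79 + 40.43 + 14804 + 10456 = 25508 atm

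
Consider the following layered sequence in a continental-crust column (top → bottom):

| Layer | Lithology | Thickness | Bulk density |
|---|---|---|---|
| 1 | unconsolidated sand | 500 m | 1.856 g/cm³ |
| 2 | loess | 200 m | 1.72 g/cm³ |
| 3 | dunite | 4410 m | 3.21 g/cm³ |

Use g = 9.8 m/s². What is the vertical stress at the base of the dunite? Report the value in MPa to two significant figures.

unconsolidated sand: 1856 kg/m³ × 9.8 m/s² × 500 m = 9.094×10^6 Pa = 9.094 MPa
loess: 1720 kg/m³ × 9.8 m/s² × 200 m = 3.371×10^6 Pa = 3.371 MPa
dunite: 3210 kg/m³ × 9.8 m/s² × 4410 m = 1.387×10^8 Pa = 138.7 MPa
Total = 9.094 + 3.371 + 138.7 = 151.20 MPa

150 MPa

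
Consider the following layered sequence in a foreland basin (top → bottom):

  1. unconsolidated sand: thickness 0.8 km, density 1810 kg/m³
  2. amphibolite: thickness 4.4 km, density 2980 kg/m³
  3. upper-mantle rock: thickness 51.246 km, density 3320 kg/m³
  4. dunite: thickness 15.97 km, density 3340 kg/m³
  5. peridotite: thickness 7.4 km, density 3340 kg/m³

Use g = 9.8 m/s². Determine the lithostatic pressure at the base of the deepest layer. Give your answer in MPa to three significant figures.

unconsolidated sand: 1810 kg/m³ × 9.8 m/s² × 800 m = 1.419×10^7 Pa = 14.19 MPa
amphibolite: 2980 kg/m³ × 9.8 m/s² × 4400 m = 1.285×10^8 Pa = 128.5 MPa
upper-mantle rock: 3320 kg/m³ × 9.8 m/s² × 51246 m = 1.667×10^9 Pa = 1667 MPa
dunite: 3340 kg/m³ × 9.8 m/s² × 15970 m = 5.227×10^8 Pa = 522.7 MPa
peridotite: 3340 kg/m³ × 9.8 m/s² × 7400 m = 2.422×10^8 Pa = 242.2 MPa
Total = 14.19 + 128.5 + 1667 + 522.7 + 242.2 = 2575.0 MPa

2570 MPa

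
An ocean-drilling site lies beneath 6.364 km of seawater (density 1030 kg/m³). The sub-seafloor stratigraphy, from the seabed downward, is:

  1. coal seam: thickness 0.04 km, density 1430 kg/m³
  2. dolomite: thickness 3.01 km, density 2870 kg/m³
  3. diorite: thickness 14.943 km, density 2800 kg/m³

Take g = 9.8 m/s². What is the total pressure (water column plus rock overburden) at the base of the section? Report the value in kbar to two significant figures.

seawater: 1030 kg/m³ × 9.8 m/s² × 6364 m = 6.424×10^7 Pa = 0.6424 kbar
coal seam: 1430 kg/m³ × 9.8 m/s² × 40 m = 5.606×10^5 Pa = 5.606×10^-3 kbar
dolomite: 2870 kg/m³ × 9.8 m/s² × 3010 m = 8.466×10^7 Pa = 0.8466 kbar
diorite: 2800 kg/m³ × 9.8 m/s² × 14943 m = 4.100×10^8 Pa = 4.100 kbar
Total = 0.6424 + 5.606×10^-3 + 0.8466 + 4.100 = 5.5949 kbar

5.6 kbar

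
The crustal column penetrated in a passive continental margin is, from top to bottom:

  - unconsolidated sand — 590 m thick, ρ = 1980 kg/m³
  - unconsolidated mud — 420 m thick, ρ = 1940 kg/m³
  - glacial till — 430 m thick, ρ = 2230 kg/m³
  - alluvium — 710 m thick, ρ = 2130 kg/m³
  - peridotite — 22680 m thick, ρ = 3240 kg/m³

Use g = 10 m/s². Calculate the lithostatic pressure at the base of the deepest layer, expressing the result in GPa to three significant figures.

unconsolidated sand: 1980 kg/m³ × 10 m/s² × 590 m = 1.168×10^7 Pa = 0.01168 GPa
unconsolidated mud: 1940 kg/m³ × 10 m/s² × 420 m = 8.148×10^6 Pa = 8.148×10^-3 GPa
glacial till: 2230 kg/m³ × 10 m/s² × 430 m = 9.589×10^6 Pa = 9.589×10^-3 GPa
alluvium: 2130 kg/m³ × 10 m/s² × 710 m = 1.512×10^7 Pa = 0.01512 GPa
peridotite: 3240 kg/m³ × 10 m/s² × 22680 m = 7.348×10^8 Pa = 0.7348 GPa
Total = 0.01168 + 8.148×10^-3 + 9.589×10^-3 + 0.01512 + 0.7348 = 0.77937 GPa

0.779 GPa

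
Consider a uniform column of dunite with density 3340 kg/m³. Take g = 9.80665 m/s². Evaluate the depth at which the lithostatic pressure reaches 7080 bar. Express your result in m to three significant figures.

21600 m

h = P/(ρg) = 7080 bar / (3340 kg/m³ × 9.80665 m/s²) = 7.080×10^8 Pa / 32754 Pa/m = 21616 m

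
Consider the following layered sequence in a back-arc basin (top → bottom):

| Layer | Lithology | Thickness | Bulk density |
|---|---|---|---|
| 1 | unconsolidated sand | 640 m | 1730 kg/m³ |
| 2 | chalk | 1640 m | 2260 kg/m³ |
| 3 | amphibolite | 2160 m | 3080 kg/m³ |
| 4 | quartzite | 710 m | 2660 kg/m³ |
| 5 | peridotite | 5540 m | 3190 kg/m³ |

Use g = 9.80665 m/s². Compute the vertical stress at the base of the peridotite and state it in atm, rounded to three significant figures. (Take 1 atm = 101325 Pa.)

3000 atm

unconsolidated sand: 1730 kg/m³ × 9.80665 m/s² × 640 m = 1.086×10^7 Pa = 107.2 atm
chalk: 2260 kg/m³ × 9.80665 m/s² × 1640 m = 3.635×10^7 Pa = 358.7 atm
amphibolite: 3080 kg/m³ × 9.80665 m/s² × 2160 m = 6.524×10^7 Pa = 643.9 atm
quartzite: 2660 kg/m³ × 9.80665 m/s² × 710 m = 1.852×10^7 Pa = 182.8 atm
peridotite: 3190 kg/m³ × 9.80665 m/s² × 5540 m = 1.733×10^8 Pa = 1710 atm
Total = 107.2 + 358.7 + 643.9 + 182.8 + 1710 = 3003.0 atm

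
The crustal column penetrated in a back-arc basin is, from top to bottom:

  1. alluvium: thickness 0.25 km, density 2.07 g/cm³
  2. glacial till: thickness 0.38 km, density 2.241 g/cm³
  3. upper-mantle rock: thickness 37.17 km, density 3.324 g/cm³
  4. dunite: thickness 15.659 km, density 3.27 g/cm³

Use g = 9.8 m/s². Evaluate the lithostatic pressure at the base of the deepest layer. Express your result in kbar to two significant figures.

17 kbar

alluvium: 2070 kg/m³ × 9.8 m/s² × 250 m = 5.072×10^6 Pa = 0.05072 kbar
glacial till: 2241 kg/m³ × 9.8 m/s² × 380 m = 8.345×10^6 Pa = 0.08345 kbar
upper-mantle rock: 3324 kg/m³ × 9.8 m/s² × 37170 m = 1.211×10^9 Pa = 12.11 kbar
dunite: 3270 kg/m³ × 9.8 m/s² × 15659 m = 5.018×10^8 Pa = 5.018 kbar
Total = 0.05072 + 0.08345 + 12.11 + 5.018 = 17.260 kbar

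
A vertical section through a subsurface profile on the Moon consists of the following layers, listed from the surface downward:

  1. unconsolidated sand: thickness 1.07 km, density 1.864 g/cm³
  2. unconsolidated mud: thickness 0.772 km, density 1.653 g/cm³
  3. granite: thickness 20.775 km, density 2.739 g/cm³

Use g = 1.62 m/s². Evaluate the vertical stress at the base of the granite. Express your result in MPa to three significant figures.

unconsolidated sand: 1864 kg/m³ × 1.62 m/s² × 1070 m = 3.231×10^6 Pa = 3.231 MPa
unconsolidated mud: 1653 kg/m³ × 1.62 m/s² × 772 m = 2.067×10^6 Pa = 2.067 MPa
granite: 2739 kg/m³ × 1.62 m/s² × 20775 m = 9.218×10^7 Pa = 92.18 MPa
Total = 3.231 + 2.067 + 92.18 = 97.481 MPa

97.5 MPa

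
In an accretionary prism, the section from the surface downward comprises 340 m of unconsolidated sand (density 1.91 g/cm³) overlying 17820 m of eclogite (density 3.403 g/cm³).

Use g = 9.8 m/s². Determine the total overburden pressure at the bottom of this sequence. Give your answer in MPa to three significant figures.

601 MPa

unconsolidated sand: 1910 kg/m³ × 9.8 m/s² × 340 m = 6.364×10^6 Pa = 6.364 MPa
eclogite: 3403 kg/m³ × 9.8 m/s² × 17820 m = 5.943×10^8 Pa = 594.3 MPa
Total = 6.364 + 594.3 = 600.65 MPa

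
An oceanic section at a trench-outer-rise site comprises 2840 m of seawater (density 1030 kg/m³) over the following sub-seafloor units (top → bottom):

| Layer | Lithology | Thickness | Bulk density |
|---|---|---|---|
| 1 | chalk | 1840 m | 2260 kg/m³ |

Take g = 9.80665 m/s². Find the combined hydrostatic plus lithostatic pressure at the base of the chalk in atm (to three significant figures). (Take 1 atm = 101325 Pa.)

seawater: 1030 kg/m³ × 9.80665 m/s² × 2840 m = 2.869×10^7 Pa = 283.1 atm
chalk: 2260 kg/m³ × 9.80665 m/s² × 1840 m = 4.078×10^7 Pa = 402.5 atm
Total = 283.1 + 402.5 = 685.58 atm

686 atm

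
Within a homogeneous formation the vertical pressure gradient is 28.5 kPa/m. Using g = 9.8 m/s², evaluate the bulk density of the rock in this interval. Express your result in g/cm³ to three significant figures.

ρ = (dP/dz)/g = 28.5 kPa/m / 9.8 m/s² = 28500 Pa/m / 9.8 m/s² = 2908.2 kg/m³
= 2.908 g/cm³

2.91 g/cm³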